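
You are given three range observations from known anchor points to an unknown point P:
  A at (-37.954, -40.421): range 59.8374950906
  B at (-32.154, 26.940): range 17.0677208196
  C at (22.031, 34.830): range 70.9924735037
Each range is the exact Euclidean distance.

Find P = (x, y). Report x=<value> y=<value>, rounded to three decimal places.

eq1: (x + 37.954)² + (y + 40.421)² = 59.8374950906²
eq2: (x + 32.154)² + (y − 26.940)² = 17.0677208196²
eq3: (x − 22.031)² + (y − 34.830)² = 70.9924735037²
eq3−eq1, eq3−eq2 (x²,y² cancel):
  -119.970·x − 150.502·y = 2835.274971
  -108.370·x − 15.780·y = 4809.773655
det = -119.970·-15.780 − -150.502·-108.370 = -14416.775140
x = (2835.274971·-15.780 − -150.502·4809.773655) / -14416.775140 = -47.107617
y = (-119.970·4809.773655 − 2835.274971·-108.370) / -14416.775140 = 18.712215

x=-47.108 y=18.712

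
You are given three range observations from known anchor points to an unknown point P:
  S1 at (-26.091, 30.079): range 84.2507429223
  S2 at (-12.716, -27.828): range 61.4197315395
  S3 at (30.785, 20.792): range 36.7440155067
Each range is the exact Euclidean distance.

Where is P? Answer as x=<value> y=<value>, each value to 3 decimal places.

eq1: (x + 26.091)² + (y − 30.079)² = 84.2507429223²
eq2: (x + 12.716)² + (y + 27.828)² = 61.4197315395²
eq3: (x − 30.785)² + (y − 20.792)² = 36.7440155067²
eq1−eq2, eq1−eq3 (x²,y² cancel):
  26.750·x − 115.814·y = 2676.411979
  113.752·x − 18.574·y = 5542.601974
det = 26.750·-18.574 − -115.814·113.752 = 12677.219628
x = (2676.411979·-18.574 − -115.814·5542.601974) / 12677.219628 = 46.713652
y = (26.750·5542.601974 − 2676.411979·113.752) / 12677.219628 = -12.319942

x=46.714 y=-12.320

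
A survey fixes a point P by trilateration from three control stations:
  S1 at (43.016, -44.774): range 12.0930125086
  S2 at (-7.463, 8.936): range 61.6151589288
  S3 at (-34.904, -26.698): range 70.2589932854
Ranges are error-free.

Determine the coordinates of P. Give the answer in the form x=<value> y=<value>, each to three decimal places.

eq1: (x − 43.016)² + (y + 44.774)² = 12.0930125086²
eq2: (x + 7.463)² + (y − 8.936)² = 61.6151589288²
eq3: (x + 34.904)² + (y + 26.698)² = 70.2589932854²
eq3−eq1, eq3−eq2 (x²,y² cancel):
  155.840·x − 36.152·y = 6714.100098
  54.882·x + 71.268·y = -655.625627
det = 155.840·71.268 − -36.152·54.882 = 13090.499184
x = (6714.100098·71.268 − -36.152·-655.625627) / 13090.499184 = 34.742625
y = (155.840·-655.625627 − 6714.100098·54.882) / 13090.499184 = -35.954010

x=34.743 y=-35.954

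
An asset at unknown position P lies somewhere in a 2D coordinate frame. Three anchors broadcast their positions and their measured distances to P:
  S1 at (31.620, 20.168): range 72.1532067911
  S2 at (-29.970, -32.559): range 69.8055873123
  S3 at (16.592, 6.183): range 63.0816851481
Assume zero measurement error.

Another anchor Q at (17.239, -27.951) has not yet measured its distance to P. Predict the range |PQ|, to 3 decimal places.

eq1: (x − 31.620)² + (y − 20.168)² = 72.1532067911²
eq2: (x + 29.970)² + (y + 32.559)² = 69.8055873123²
eq3: (x − 16.592)² + (y − 6.183)² = 63.0816851481²
eq2−eq3, eq2−eq1 (x²,y² cancel):
  93.124·x + 77.484·y = -751.244409
  123.180·x + 105.454·y = -884.981987
det = 93.124·105.454 − 77.484·123.180 = 275.819176
x = (-751.244409·105.454 − 77.484·-884.981987) / 275.819176 = -38.611469
y = (93.124·-884.981987 − -751.244409·123.180) / 275.819176 = 36.709644
|P − Q| = √((-38.611469 − 17.239)² + (36.709644 − -27.951)²) = 85.441640

85.442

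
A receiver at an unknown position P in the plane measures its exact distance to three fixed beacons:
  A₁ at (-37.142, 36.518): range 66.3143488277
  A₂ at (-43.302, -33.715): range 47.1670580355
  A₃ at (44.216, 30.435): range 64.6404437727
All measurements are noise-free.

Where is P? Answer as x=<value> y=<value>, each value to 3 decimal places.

eq1: (x + 37.142)² + (y − 36.518)² = 66.3143488277²
eq2: (x + 43.302)² + (y + 33.715)² = 47.1670580355²
eq3: (x − 44.216)² + (y − 30.435)² = 64.6404437727²
eq3−eq2, eq3−eq1 (x²,y² cancel):
  -175.036·x − 128.300·y = 2084.076155
  -162.716·x + 12.166·y = -387.457282
det = -175.036·12.166 − -128.300·-162.716 = -23005.950776
x = (2084.076155·12.166 − -128.300·-387.457282) / -23005.950776 = 1.058678
y = (-175.036·-387.457282 − 2084.076155·-162.716) / -23005.950776 = -17.688098

x=1.059 y=-17.688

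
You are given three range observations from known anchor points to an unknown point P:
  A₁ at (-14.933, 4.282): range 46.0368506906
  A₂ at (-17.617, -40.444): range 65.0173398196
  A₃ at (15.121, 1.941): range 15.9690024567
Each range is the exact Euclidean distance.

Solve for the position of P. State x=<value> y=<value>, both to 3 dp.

x=31.075 y=2.642

eq1: (x + 14.933)² + (y − 4.282)² = 46.0368506906²
eq2: (x + 17.617)² + (y + 40.444)² = 65.0173398196²
eq3: (x − 15.121)² + (y − 1.941)² = 15.9690024567²
eq3−eq1, eq3−eq2 (x²,y² cancel):
  -60.108·x + 4.682·y = -1855.464691
  -65.476·x − 84.770·y = -2258.581735
det = -60.108·-84.770 − 4.682·-65.476 = 5401.913792
x = (-1855.464691·-84.770 − 4.682·-2258.581735) / 5401.913792 = 31.074621
y = (-60.108·-2258.581735 − -1855.464691·-65.476) / 5401.913792 = 2.641735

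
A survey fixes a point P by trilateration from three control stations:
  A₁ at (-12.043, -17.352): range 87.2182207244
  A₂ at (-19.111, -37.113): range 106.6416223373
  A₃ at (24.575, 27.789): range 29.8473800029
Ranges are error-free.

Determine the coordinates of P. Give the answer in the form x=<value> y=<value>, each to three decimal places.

x=49.000 y=44.944

eq1: (x + 12.043)² + (y + 17.352)² = 87.2182207244²
eq2: (x + 19.111)² + (y + 37.113)² = 106.6416223373²
eq3: (x − 24.575)² + (y − 27.789)² = 29.8473800029²
eq2−eq3, eq2−eq1 (x²,y² cancel):
  87.372·x + 129.804·y = 10115.123578
  14.136·x + 39.522·y = 2468.938251
det = 87.372·39.522 − 129.804·14.136 = 1618.206840
x = (10115.123578·39.522 − 129.804·2468.938251) / 1618.206840 = 48.999826
y = (87.372·2468.938251 − 10115.123578·14.136) / 1618.206840 = 44.943999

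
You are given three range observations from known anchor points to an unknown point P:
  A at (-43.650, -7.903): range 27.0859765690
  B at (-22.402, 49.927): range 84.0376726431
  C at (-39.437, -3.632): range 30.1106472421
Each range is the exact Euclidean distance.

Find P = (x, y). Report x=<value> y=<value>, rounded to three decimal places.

x=-34.183 y=-33.281

eq1: (x + 43.650)² + (y + 7.903)² = 27.0859765690²
eq2: (x + 22.402)² + (y − 49.927)² = 84.0376726431²
eq3: (x + 39.437)² + (y + 3.632)² = 30.1106472421²
eq2−eq1, eq2−eq3 (x²,y² cancel):
  -42.496·x − 115.660·y = 5301.905273
  -34.070·x − 107.118·y = 4729.592806
det = -42.496·-107.118 − -115.660·-34.070 = 611.550328
x = (5301.905273·-107.118 − -115.660·4729.592806) / 611.550328 = -34.183262
y = (-42.496·4729.592806 − 5301.905273·-34.070) / 611.550328 = -33.280766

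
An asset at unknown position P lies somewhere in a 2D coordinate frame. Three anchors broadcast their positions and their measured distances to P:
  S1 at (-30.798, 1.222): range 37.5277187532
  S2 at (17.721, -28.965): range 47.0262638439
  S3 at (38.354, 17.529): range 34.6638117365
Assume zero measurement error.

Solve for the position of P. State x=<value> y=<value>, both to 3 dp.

eq1: (x + 30.798)² + (y − 1.222)² = 37.5277187532²
eq2: (x − 17.721)² + (y + 28.965)² = 47.0262638439²
eq3: (x − 38.354)² + (y − 17.529)² = 34.6638117365²
eq1−eq3, eq1−eq2 (x²,y² cancel):
  138.304·x + 32.614·y = 1035.034900
  97.038·x − 60.374·y = -600.144838
det = 138.304·-60.374 − 32.614·97.038 = -11514.763028
x = (1035.034900·-60.374 − 32.614·-600.144838) / -11514.763028 = 3.727048
y = (138.304·-600.144838 − 1035.034900·97.038) / -11514.763028 = 15.930866

x=3.727 y=15.931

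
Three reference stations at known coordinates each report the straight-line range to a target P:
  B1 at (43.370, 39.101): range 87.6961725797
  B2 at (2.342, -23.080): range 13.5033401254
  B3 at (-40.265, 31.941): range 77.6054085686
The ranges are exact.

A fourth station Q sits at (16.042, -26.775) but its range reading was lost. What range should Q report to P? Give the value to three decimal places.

20.438

eq1: (x − 43.370)² + (y − 39.101)² = 87.6961725797²
eq2: (x − 2.342)² + (y + 23.080)² = 13.5033401254²
eq3: (x + 40.265)² + (y − 31.941)² = 77.6054085686²
eq3−eq2, eq3−eq1 (x²,y² cancel):
  85.214·x − 110.042·y = 3736.932903
  167.270·x + 14.320·y = -899.671851
det = 85.214·14.320 − -110.042·167.270 = 19626.989820
x = (3736.932903·14.320 − -110.042·-899.671851) / 19626.989820 = -2.317666
y = (85.214·-899.671851 − 3736.932903·167.270) / 19626.989820 = -35.753899
|P − Q| = √((-2.317666 − 16.042)² + (-35.753899 − -26.775)²) = 20.437660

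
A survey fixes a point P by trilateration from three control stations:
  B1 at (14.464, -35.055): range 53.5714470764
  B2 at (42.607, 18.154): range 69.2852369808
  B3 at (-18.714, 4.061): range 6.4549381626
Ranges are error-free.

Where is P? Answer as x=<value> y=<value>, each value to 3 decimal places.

eq1: (x − 14.464)² + (y + 35.055)² = 53.5714470764²
eq2: (x − 42.607)² + (y − 18.154)² = 69.2852369808²
eq3: (x + 18.714)² + (y − 4.061)² = 6.4549381626²
eq1−eq2, eq1−eq3 (x²,y² cancel):
  56.286·x + 106.418·y = -1223.680278
  -66.356·x + 78.232·y = 1756.878911
det = 56.286·78.232 − 106.418·-66.356 = 11464.839160
x = (-1223.680278·78.232 − 106.418·1756.878911) / 11464.839160 = -24.657520
y = (56.286·1756.878911 − -1223.680278·-66.356) / 11464.839160 = 1.542905

x=-24.658 y=1.543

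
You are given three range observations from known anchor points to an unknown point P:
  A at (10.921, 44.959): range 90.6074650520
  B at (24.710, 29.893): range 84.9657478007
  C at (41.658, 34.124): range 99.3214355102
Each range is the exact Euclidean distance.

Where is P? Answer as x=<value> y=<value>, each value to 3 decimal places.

x=-27.628 y=-37.039

eq1: (x − 10.921)² + (y − 44.959)² = 90.6074650520²
eq2: (x − 24.710)² + (y − 29.893)² = 84.9657478007²
eq3: (x − 41.658)² + (y − 34.124)² = 99.3214355102²
eq3−eq2, eq3−eq1 (x²,y² cancel):
  -33.896·x − 8.462·y = 1249.908461
  -61.474·x + 21.670·y = 895.778411
det = -33.896·21.670 − -8.462·-61.474 = -1254.719308
x = (1249.908461·21.670 − -8.462·895.778411) / -1254.719308 = -27.628166
y = (-33.896·895.778411 − 1249.908461·-61.474) / -1254.719308 = -37.039015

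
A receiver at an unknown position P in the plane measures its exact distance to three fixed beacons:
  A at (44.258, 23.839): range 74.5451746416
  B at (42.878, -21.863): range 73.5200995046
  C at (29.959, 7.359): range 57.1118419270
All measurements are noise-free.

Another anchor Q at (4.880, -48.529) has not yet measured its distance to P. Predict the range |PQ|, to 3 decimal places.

eq1: (x − 44.258)² + (y − 23.839)² = 74.5451746416²
eq2: (x − 42.878)² + (y + 21.863)² = 73.5200995046²
eq3: (x − 29.959)² + (y − 7.359)² = 57.1118419270²
eq2−eq3, eq2−eq1 (x²,y² cancel):
  -25.838·x + 58.444·y = 778.625452
  2.760·x + 91.404·y = 58.776801
det = -25.838·91.404 − 58.444·2.760 = -2523.001992
x = (778.625452·91.404 − 58.444·58.776801) / -2523.001992 = -26.846721
y = (-25.838·58.776801 − 778.625452·2.760) / -2523.001992 = 1.453697
|P − Q| = √((-26.846721 − 4.880)² + (1.453697 − -48.529)²) = 59.201814

59.202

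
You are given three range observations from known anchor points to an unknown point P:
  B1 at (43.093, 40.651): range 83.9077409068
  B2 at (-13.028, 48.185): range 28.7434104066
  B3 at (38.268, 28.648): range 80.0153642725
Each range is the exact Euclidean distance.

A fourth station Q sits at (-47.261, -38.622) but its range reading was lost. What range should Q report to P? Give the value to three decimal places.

eq1: (x − 43.093)² + (y − 40.651)² = 83.9077409068²
eq2: (x + 13.028)² + (y − 48.185)² = 28.7434104066²
eq3: (x − 38.268)² + (y − 28.648)² = 80.0153642725²
eq2−eq3, eq2−eq1 (x²,y² cancel):
  102.592·x − 39.074·y = -5782.650159
  112.242·x − 15.068·y = -5196.337901
det = 102.592·-15.068 − -39.074·112.242 = 2839.887652
x = (-5782.650159·-15.068 − -39.074·-5196.337901) / 2839.887652 = -40.814549
y = (102.592·-5196.337901 − -5782.650159·112.242) / 2839.887652 = 40.830320
|P − Q| = √((-40.814549 − -47.261)² + (40.830320 − -38.622)²) = 79.713411

79.713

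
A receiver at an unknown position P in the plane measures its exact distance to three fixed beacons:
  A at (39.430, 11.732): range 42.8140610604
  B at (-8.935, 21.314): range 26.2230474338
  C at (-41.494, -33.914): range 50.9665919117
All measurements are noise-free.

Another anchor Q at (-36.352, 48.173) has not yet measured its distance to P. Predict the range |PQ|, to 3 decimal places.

eq1: (x − 39.430)² + (y − 11.732)² = 42.8140610604²
eq2: (x + 8.935)² + (y − 21.314)² = 26.2230474338²
eq3: (x + 41.494)² + (y + 33.914)² = 50.9665919117²
eq3−eq1, eq3−eq2 (x²,y² cancel):
  161.848·x + 91.292·y = -414.997041
  65.118·x + 110.456·y = -427.845337
det = 161.848·110.456 − 91.292·65.118 = 11932.330232
x = (-414.997041·110.456 − 91.292·-427.845337) / 11932.330232 = -0.568209
y = (161.848·-427.845337 − -414.997041·65.118) / 11932.330232 = -3.538465
|P − Q| = √((-0.568209 − -36.352)² + (-3.538465 − 48.173)²) = 62.885255

62.885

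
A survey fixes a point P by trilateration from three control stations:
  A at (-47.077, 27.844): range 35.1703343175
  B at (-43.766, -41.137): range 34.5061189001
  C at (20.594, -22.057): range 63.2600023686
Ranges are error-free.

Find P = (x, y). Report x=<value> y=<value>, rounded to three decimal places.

eq1: (x + 47.077)² + (y − 27.844)² = 35.1703343175²
eq2: (x + 43.766)² + (y + 41.137)² = 34.5061189001²
eq3: (x − 20.594)² + (y + 22.057)² = 63.2600023686²
eq2−eq1, eq2−eq3 (x²,y² cancel):
  -6.622·x + 137.962·y = -662.463434
  128.720·x + 38.160·y = -5508.247098
det = -6.622·38.160 − 137.962·128.720 = -18011.164160
x = (-662.463434·38.160 − 137.962·-5508.247098) / -18011.164160 = -40.788545
y = (-6.622·-5508.247098 − -662.463434·128.720) / -18011.164160 = -6.759580

x=-40.789 y=-6.760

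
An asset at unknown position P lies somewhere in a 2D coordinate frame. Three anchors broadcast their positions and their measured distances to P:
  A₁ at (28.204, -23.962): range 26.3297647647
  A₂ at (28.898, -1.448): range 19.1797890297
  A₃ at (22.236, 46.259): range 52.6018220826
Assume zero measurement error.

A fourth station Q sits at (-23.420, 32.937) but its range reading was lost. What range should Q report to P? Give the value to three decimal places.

50.511

eq1: (x − 28.204)² + (y + 23.962)² = 26.3297647647²
eq2: (x − 28.898)² + (y + 1.448)² = 19.1797890297²
eq3: (x − 22.236)² + (y − 46.259)² = 52.6018220826²
eq1−eq2, eq1−eq3 (x²,y² cancel):
  1.388·x + 45.028·y = -207.059747
  -11.936·x + 140.442·y = -809.003457
det = 1.388·140.442 − 45.028·-11.936 = 732.387704
x = (-207.059747·140.442 − 45.028·-809.003457) / 732.387704 = 10.032832
y = (1.388·-809.003457 − -207.059747·-11.936) / 732.387704 = -4.907731
|P − Q| = √((10.032832 − -23.420)² + (-4.907731 − 32.937)²) = 50.510550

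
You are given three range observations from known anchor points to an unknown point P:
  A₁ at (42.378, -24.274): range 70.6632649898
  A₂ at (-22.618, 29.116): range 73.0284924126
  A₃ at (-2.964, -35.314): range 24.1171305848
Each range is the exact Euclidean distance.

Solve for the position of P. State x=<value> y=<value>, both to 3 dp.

eq1: (x − 42.378)² + (y + 24.274)² = 70.6632649898²
eq2: (x + 22.618)² + (y − 29.116)² = 73.0284924126²
eq3: (x + 2.964)² + (y + 35.314)² = 24.1171305848²
eq3−eq1, eq3−eq2 (x²,y² cancel):
  90.684·x + 22.080·y = -3282.402963
  -39.308·x + 128.860·y = -4648.073228
det = 90.684·128.860 − 22.080·-39.308 = 12553.460880
x = (-3282.402963·128.860 − 22.080·-4648.073228) / 12553.460880 = -25.518141
y = (90.684·-4648.073228 − -3282.402963·-39.308) / 12553.460880 = -43.854884

x=-25.518 y=-43.855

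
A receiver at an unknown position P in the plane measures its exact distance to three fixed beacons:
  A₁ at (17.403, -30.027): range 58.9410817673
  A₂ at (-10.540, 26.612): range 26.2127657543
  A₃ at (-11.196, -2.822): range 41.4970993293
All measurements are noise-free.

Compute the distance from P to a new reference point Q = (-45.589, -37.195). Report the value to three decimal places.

eq1: (x − 17.403)² + (y + 30.027)² = 58.9410817673²
eq2: (x + 10.540)² + (y − 26.612)² = 26.2127657543²
eq3: (x + 11.196)² + (y + 2.822)² = 41.4970993293²
eq1−eq3, eq1−eq2 (x²,y² cancel):
  -57.198·x + 54.410·y = 680.870829
  -55.886·x + 113.278·y = 2401.747037
det = -57.198·113.278 − 54.410·-55.886 = -3438.517784
x = (680.870829·113.278 − 54.410·2401.747037) / -3438.517784 = 15.573969
y = (-57.198·2401.747037 − 680.870829·-55.886) / -3438.517784 = 28.885696
|P − Q| = √((15.573969 − -45.589)² + (28.885696 − -37.195)²) = 90.042030

90.042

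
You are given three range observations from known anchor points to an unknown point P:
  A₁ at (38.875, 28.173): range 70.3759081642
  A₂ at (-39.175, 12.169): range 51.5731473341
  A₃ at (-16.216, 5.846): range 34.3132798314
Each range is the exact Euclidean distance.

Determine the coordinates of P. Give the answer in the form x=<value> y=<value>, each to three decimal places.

eq1: (x − 38.875)² + (y − 28.173)² = 70.3759081642²
eq2: (x + 39.175)² + (y − 12.169)² = 51.5731473341²
eq3: (x + 16.216)² + (y − 5.846)² = 34.3132798314²
eq2−eq1, eq2−eq3 (x²,y² cancel):
  156.100·x + 32.008·y = -1670.760556
  45.918·x − 12.646·y = 96.757539
det = 156.100·-12.646 − 32.008·45.918 = -3443.783944
x = (-1670.760556·-12.646 − 32.008·96.757539) / -3443.783944 = -5.235933
y = (156.100·96.757539 − -1670.760556·45.918) / -3443.783944 = -26.663065

x=-5.236 y=-26.663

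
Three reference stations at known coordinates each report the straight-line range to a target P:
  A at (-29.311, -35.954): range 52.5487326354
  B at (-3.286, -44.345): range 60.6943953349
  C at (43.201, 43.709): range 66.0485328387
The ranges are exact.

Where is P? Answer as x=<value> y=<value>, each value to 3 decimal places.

eq1: (x + 29.311)² + (y + 35.954)² = 52.5487326354²
eq2: (x + 3.286)² + (y + 44.345)² = 60.6943953349²
eq3: (x − 43.201)² + (y − 43.709)² = 66.0485328387²
eq1−eq3, eq1−eq2 (x²,y² cancel):
  145.024·x + 159.326·y = 23.938856
  52.050·x − 16.782·y = -1096.988339
det = 145.024·-16.782 − 159.326·52.050 = -10726.711068
x = (23.938856·-16.782 − 159.326·-1096.988339) / -10726.711068 = -16.256336
y = (145.024·-1096.988339 − 23.938856·52.050) / -10726.711068 = 14.947327

x=-16.256 y=14.947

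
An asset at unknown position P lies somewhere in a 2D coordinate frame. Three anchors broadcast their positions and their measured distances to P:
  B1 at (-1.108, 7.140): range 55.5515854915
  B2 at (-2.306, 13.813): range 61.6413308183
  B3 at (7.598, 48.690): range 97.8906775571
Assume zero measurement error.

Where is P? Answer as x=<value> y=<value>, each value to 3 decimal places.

eq1: (x + 1.108)² + (y − 7.140)² = 55.5515854915²
eq2: (x + 2.306)² + (y − 13.813)² = 61.6413308183²
eq3: (x − 7.598)² + (y − 48.690)² = 97.8906775571²
eq3−eq2, eq3−eq1 (x²,y² cancel):
  -19.808·x − 69.754·y = 3550.601989
  -17.412·x − 83.100·y = 4120.367662
det = -19.808·-83.100 − -69.754·-17.412 = 431.488152
x = (3550.601989·-83.100 − -69.754·4120.367662) / 431.488152 = -17.712883
y = (-19.808·4120.367662 − 3550.601989·-17.412) / 431.488152 = -45.871852

x=-17.713 y=-45.872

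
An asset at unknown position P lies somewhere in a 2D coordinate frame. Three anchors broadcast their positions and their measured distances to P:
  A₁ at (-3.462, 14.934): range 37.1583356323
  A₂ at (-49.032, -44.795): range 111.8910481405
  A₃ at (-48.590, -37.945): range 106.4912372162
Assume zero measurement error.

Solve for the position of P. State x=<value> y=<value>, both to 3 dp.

x=23.960 y=40.009

eq1: (x + 3.462)² + (y − 14.934)² = 37.1583356323²
eq2: (x + 49.032)² + (y + 44.795)² = 111.8910481405²
eq3: (x + 48.590)² + (y + 37.945)² = 106.4912372162²
eq2−eq1, eq2−eq3 (x²,y² cancel):
  91.140·x + 119.458·y = 6963.145498
  0.884·x + 13.700·y = 569.305126
det = 91.140·13.700 − 119.458·0.884 = 1143.017128
x = (6963.145498·13.700 − 119.458·569.305126) / 1143.017128 = 23.960307
y = (91.140·569.305126 − 6963.145498·0.884) / 1143.017128 = 40.009067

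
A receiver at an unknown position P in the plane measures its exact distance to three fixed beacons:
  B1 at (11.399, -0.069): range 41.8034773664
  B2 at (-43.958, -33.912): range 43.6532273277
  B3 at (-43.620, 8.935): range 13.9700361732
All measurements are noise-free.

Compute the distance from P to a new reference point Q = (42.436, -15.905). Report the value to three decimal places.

eq1: (x − 11.399)² + (y + 0.069)² = 41.8034773664²
eq2: (x + 43.958)² + (y + 33.912)² = 43.6532273277²
eq3: (x + 43.620)² + (y − 8.935)² = 13.9700361732²
eq1−eq3, eq1−eq2 (x²,y² cancel):
  -110.038·x + 18.008·y = 3404.965472
  -110.714·x − 67.686·y = 2794.314010
det = -110.038·-67.686 − 18.008·-110.714 = 9441.769780
x = (3404.965472·-67.686 − 18.008·2794.314010) / 9441.769780 = -29.738969
y = (-110.038·2794.314010 − 3404.965472·-110.714) / 9441.769780 = 7.360550
|P − Q| = √((-29.738969 − 42.436)² + (7.360550 − -15.905)²) = 75.832130

75.832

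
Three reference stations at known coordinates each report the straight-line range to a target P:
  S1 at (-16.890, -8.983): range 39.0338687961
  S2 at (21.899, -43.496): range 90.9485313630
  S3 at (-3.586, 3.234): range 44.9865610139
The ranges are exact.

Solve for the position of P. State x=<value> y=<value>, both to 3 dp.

x=-46.636 y=16.292

eq1: (x + 16.890)² + (y + 8.983)² = 39.0338687961²
eq2: (x − 21.899)² + (y + 43.496)² = 90.9485313630²
eq3: (x + 3.586)² + (y − 3.234)² = 44.9865610139²
eq2−eq1, eq2−eq3 (x²,y² cancel):
  -77.578·x + 69.026·y = 4742.490616
  -50.970·x + 93.460·y = 3899.694620
det = -77.578·93.460 − 69.026·-50.970 = -3732.184660
x = (4742.490616·93.460 − 69.026·3899.694620) / -3732.184660 = -46.635649
y = (-77.578·3899.694620 − 4742.490616·-50.970) / -3732.184660 = 16.292271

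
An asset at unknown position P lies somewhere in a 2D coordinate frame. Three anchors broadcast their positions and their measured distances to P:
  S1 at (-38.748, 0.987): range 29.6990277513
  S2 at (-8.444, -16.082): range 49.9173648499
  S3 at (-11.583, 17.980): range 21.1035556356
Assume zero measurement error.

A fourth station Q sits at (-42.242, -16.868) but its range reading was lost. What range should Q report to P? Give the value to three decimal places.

eq1: (x + 38.748)² + (y − 0.987)² = 29.6990277513²
eq2: (x + 8.444)² + (y + 16.082)² = 49.9173648499²
eq3: (x + 11.583)² + (y − 17.980)² = 21.1035556356²
eq1−eq3, eq1−eq2 (x²,y² cancel):
  54.330·x + 33.986·y = -608.263195
  60.608·x − 34.138·y = -2782.160877
det = 54.330·-34.138 − 33.986·60.608 = -3914.541028
x = (-608.263195·-34.138 − 33.986·-2782.160877) / -3914.541028 = -29.459241
y = (54.330·-2782.160877 − -608.263195·60.608) / -3914.541028 = 29.196063
|P − Q| = √((-29.459241 − -42.242)² + (29.196063 − -16.868)²) = 47.804778

47.805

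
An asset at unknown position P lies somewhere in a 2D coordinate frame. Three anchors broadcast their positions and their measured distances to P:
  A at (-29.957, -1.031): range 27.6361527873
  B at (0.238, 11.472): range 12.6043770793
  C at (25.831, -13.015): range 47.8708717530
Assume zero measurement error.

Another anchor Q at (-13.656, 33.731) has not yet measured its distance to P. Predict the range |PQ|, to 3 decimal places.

eq1: (x + 29.957)² + (y + 1.031)² = 27.6361527873²
eq2: (x − 0.238)² + (y − 11.472)² = 12.6043770793²
eq3: (x − 25.831)² + (y + 13.015)² = 47.8708717530²
eq3−eq1, eq3−eq2 (x²,y² cancel):
  -111.576·x + 23.968·y = 1589.717446
  -51.186·x + 48.974·y = 1427.782683
det = -111.576·48.974 − 23.968·-51.186 = -4237.496976
x = (1589.717446·48.974 − 23.968·1427.782683) / -4237.496976 = -10.297052
y = (-111.576·1427.782683 − 1589.717446·-51.186) / -4237.496976 = 18.391754
|P − Q| = √((-10.297052 − -13.656)² + (18.391754 − 33.731)²) = 15.702706

15.703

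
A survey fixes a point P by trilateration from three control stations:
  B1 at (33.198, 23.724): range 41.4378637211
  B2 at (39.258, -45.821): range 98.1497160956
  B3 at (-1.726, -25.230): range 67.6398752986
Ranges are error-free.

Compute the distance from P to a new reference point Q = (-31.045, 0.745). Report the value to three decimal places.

eq1: (x − 33.198)² + (y − 23.724)² = 41.4378637211²
eq2: (x − 39.258)² + (y + 45.821)² = 98.1497160956²
eq3: (x + 1.726)² + (y + 25.230)² = 67.6398752986²
eq3−eq2, eq3−eq1 (x²,y² cancel):
  81.968·x − 41.182·y = -2056.991410
  69.848·x + 97.908·y = 3883.459585
det = 81.968·97.908 − -41.182·69.848 = 10901.803280
x = (-2056.991410·97.908 − -41.182·3883.459585) / 10901.803280 = -3.803709
y = (81.968·3883.459585 − -2056.991410·69.848) / 10901.803280 = 42.377957
|P − Q| = √((-3.803709 − -31.045)² + (42.377957 − 0.745)²) = 49.753302

49.753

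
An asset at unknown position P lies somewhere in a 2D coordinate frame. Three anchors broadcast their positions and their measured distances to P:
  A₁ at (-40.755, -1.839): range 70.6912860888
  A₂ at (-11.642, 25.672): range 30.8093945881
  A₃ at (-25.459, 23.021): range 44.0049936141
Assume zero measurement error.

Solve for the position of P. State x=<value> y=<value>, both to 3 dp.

eq1: (x + 40.755)² + (y + 1.839)² = 70.6912860888²
eq2: (x + 11.642)² + (y − 25.672)² = 30.8093945881²
eq3: (x + 25.459)² + (y − 23.021)² = 44.0049936141²
eq3−eq2, eq3−eq1 (x²,y² cancel):
  27.634·x + 5.302·y = 603.681294
  -30.592·x − 49.720·y = -2574.593642
det = 27.634·-49.720 − 5.302·-30.592 = -1211.763696
x = (603.681294·-49.720 − 5.302·-2574.593642) / -1211.763696 = 13.504727
y = (27.634·-2574.593642 − 603.681294·-30.592) / -1211.763696 = 43.472587

x=13.505 y=43.473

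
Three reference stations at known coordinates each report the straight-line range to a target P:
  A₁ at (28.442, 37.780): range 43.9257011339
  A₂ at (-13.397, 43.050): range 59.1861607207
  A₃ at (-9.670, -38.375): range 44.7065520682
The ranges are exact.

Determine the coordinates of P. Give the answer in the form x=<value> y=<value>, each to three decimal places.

x=20.552 y=-5.431

eq1: (x − 28.442)² + (y − 37.780)² = 43.9257011339²
eq2: (x + 13.397)² + (y − 43.050)² = 59.1861607207²
eq3: (x + 9.670)² + (y + 38.375)² = 44.7065520682²
eq2−eq3, eq2−eq1 (x²,y² cancel):
  7.454·x − 162.850·y = 1037.693239
  83.678·x − 10.540·y = 1777.028056
det = 7.454·-10.540 − -162.850·83.678 = 13548.397140
x = (1037.693239·-10.540 − -162.850·1777.028056) / 13548.397140 = 20.552375
y = (7.454·1777.028056 − 1037.693239·83.678) / 13548.397140 = -5.431353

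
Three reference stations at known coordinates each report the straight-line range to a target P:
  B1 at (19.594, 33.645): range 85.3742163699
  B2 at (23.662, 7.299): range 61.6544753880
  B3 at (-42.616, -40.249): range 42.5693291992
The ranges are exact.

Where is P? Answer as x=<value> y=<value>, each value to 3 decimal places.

eq1: (x − 19.594)² + (y − 33.645)² = 85.3742163699²
eq2: (x − 23.662)² + (y − 7.299)² = 61.6544753880²
eq3: (x + 42.616)² + (y + 40.249)² = 42.5693291992²
eq3−eq1, eq3−eq2 (x²,y² cancel):
  124.420·x + 147.788·y = -7396.803628
  132.556·x + 95.096·y = -4812.066359
det = 124.420·95.096 − 147.788·132.556 = -7758.341808
x = (-7396.803628·95.096 − 147.788·-4812.066359) / -7758.341808 = -1.000114
y = (124.420·-4812.066359 − -7396.803628·132.556) / -7758.341808 = -49.208119

x=-1.000 y=-49.208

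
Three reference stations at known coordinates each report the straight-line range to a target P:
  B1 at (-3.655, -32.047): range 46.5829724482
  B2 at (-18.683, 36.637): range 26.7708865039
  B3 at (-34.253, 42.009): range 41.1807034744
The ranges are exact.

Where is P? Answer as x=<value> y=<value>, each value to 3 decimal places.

x=-3.576 y=14.536

eq1: (x + 3.655)² + (y + 32.047)² = 46.5829724482²
eq2: (x + 18.683)² + (y − 36.637)² = 26.7708865039²
eq3: (x + 34.253)² + (y − 42.009)² = 41.1807034744²
eq3−eq1, eq3−eq2 (x²,y² cancel):
  61.196·x − 148.112·y = -2371.777839
  31.140·x − 10.744·y = -267.529858
det = 61.196·-10.744 − -148.112·31.140 = 3954.717856
x = (-2371.777839·-10.744 − -148.112·-267.529858) / 3954.717856 = -3.575982
y = (61.196·-267.529858 − -2371.777839·31.140) / 3954.717856 = 14.535905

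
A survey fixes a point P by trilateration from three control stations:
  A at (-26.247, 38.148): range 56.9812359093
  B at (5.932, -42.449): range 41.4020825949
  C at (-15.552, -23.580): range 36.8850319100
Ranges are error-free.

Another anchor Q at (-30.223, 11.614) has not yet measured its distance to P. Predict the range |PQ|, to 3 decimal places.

eq1: (x + 26.247)² + (y − 38.148)² = 56.9812359093²
eq2: (x − 5.932)² + (y + 42.449)² = 41.4020825949²
eq3: (x + 15.552)² + (y + 23.580)² = 36.8850319100²
eq2−eq1, eq2−eq3 (x²,y² cancel):
  -64.358·x + 161.194·y = -1225.660115
  -42.968·x + 37.738·y = -685.598257
det = -64.358·37.738 − 161.194·-42.968 = 4497.441588
x = (-1225.660115·37.738 − 161.194·-685.598257) / 4497.441588 = 14.288204
y = (-64.358·-685.598257 − -1225.660115·-42.968) / 4497.441588 = -1.898953
|P − Q| = √((14.288204 − -30.223)² + (-1.898953 − 11.614)²) = 46.517171

46.517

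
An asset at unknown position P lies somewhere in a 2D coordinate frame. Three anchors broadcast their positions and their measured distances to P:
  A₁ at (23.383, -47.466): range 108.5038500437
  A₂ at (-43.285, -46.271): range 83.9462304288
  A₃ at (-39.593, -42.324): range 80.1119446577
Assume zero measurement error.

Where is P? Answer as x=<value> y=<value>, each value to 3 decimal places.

eq1: (x − 23.383)² + (y + 47.466)² = 108.5038500437²
eq2: (x + 43.285)² + (y + 46.271)² = 83.9462304288²
eq3: (x + 39.593)² + (y + 42.324)² = 80.1119446577²
eq2−eq3, eq2−eq1 (x²,y² cancel):
  7.384·x + 7.894·y = -26.624115
  133.336·x − 2.390·y = -5940.926692
det = 7.384·-2.390 − 7.894·133.336 = -1070.202144
x = (-26.624115·-2.390 − 7.894·-5940.926692) / -1070.202144 = -43.880782
y = (7.384·-5940.926692 − -26.624115·133.336) / -1070.202144 = 37.673116

x=-43.881 y=37.673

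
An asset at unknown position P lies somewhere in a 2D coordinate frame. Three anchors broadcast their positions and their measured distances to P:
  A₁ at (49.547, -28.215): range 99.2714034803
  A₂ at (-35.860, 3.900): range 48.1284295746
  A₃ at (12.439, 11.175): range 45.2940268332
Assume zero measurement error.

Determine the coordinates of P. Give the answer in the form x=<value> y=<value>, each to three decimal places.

eq1: (x − 49.547)² + (y + 28.215)² = 99.2714034803²
eq2: (x + 35.860)² + (y − 3.900)² = 48.1284295746²
eq3: (x − 12.439)² + (y − 11.175)² = 45.2940268332²
eq3−eq1, eq3−eq2 (x²,y² cancel):
  74.216·x − 78.780·y = -4831.880594
  -96.598·x − 14.550·y = 756.743387
det = 74.216·-14.550 − -78.780·-96.598 = -8689.833240
x = (-4831.880594·-14.550 − -78.780·756.743387) / -8689.833240 = -14.950817
y = (74.216·756.743387 − -4831.880594·-96.598) / -8689.833240 = 47.249185

x=-14.951 y=47.249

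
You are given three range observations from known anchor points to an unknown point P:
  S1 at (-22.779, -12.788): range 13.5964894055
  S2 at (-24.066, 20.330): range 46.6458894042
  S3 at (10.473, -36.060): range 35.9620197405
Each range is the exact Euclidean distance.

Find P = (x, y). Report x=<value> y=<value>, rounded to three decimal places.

eq1: (x + 22.779)² + (y + 12.788)² = 13.5964894055²
eq2: (x + 24.066)² + (y − 20.330)² = 46.6458894042²
eq3: (x − 10.473)² + (y + 36.060)² = 35.9620197405²
eq3−eq2, eq3−eq1 (x²,y² cancel):
  -69.078·x + 112.780·y = -1300.098207
  -66.504·x + 46.544·y = 380.810796
det = -69.078·46.544 − 112.780·-66.504 = 4285.154688
x = (-1300.098207·46.544 − 112.780·380.810796) / 4285.154688 = -24.143729
y = (-69.078·380.810796 − -1300.098207·-66.504) / 4285.154688 = -26.315825

x=-24.144 y=-26.316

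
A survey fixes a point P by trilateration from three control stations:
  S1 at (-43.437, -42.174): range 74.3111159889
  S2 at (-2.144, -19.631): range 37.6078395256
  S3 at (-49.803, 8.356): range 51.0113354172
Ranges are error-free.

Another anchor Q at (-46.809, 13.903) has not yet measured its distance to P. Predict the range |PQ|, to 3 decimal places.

eq1: (x + 43.437)² + (y + 42.174)² = 74.3111159889²
eq2: (x + 2.144)² + (y + 19.631)² = 37.6078395256²
eq3: (x + 49.803)² + (y − 8.356)² = 51.0113354172²
eq3−eq1, eq3−eq2 (x²,y² cancel):
  12.732·x − 101.060·y = -1804.727918
  95.318·x − 55.974·y = -972.381901
det = 12.732·-55.974 − -101.060·95.318 = 8920.176112
x = (-1804.727918·-55.974 − -101.060·-972.381901) / 8920.176112 = 0.308169
y = (12.732·-972.381901 − -1804.727918·95.318) / 8920.176112 = 17.896809
|P − Q| = √((0.308169 − -46.809)² + (17.896809 − 13.903)²) = 47.286131

47.286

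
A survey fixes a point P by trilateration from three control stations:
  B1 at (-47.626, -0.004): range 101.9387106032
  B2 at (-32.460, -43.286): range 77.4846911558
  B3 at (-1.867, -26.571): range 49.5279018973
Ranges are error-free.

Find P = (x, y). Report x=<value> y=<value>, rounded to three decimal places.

x=45.021 y=-42.525

eq1: (x + 47.626)² + (y + 0.004)² = 101.9387106032²
eq2: (x + 32.460)² + (y + 43.286)² = 77.4846911558²
eq3: (x + 1.867)² + (y + 26.571)² = 49.5279018973²
eq2−eq3, eq2−eq1 (x²,y² cancel):
  61.186·x + 33.430·y = 1333.038631
  -30.332·x + 86.564·y = -5046.716860
det = 61.186·86.564 − 33.430·-30.332 = 6310.503664
x = (1333.038631·86.564 − 33.430·-5046.716860) / 6310.503664 = 45.020955
y = (61.186·-5046.716860 − 1333.038631·-30.332) / 6310.503664 = -42.525083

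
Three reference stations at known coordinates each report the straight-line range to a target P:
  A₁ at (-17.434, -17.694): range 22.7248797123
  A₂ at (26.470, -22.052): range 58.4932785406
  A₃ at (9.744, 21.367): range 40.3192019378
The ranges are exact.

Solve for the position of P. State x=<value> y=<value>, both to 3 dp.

eq1: (x + 17.434)² + (y + 17.694)² = 22.7248797123²
eq2: (x − 26.470)² + (y + 22.052)² = 58.4932785406²
eq3: (x − 9.744)² + (y − 21.367)² = 40.3192019378²
eq3−eq1, eq3−eq2 (x²,y² cancel):
  -54.356·x − 78.122·y = 1174.745654
  33.452·x − 86.838·y = -1160.368211
det = -54.356·-86.838 − -78.122·33.452 = 7333.503472
x = (1174.745654·-86.838 − -78.122·-1160.368211) / 7333.503472 = -26.271597
y = (-54.356·-1160.368211 − 1174.745654·33.452) / 7333.503472 = 3.242022

x=-26.272 y=3.242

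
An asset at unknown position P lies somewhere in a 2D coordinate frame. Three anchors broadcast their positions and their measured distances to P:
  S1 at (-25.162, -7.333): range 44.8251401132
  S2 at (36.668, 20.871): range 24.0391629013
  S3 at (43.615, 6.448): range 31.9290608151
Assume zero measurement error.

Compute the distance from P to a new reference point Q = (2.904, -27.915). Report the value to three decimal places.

45.052

eq1: (x + 25.162)² + (y + 7.333)² = 44.8251401132²
eq2: (x − 36.668)² + (y − 20.871)² = 24.0391629013²
eq3: (x − 43.615)² + (y − 6.448)² = 31.9290608151²
eq1−eq2, eq1−eq3 (x²,y² cancel):
  123.660·x + 56.408·y = 2524.653565
  137.554·x + 27.562·y = 2246.774058
det = 123.660·27.562 − 56.408·137.554 = -4350.829112
x = (2524.653565·27.562 − 56.408·2246.774058) / -4350.829112 = 13.135779
y = (123.660·2246.774058 − 2524.653565·137.554) / -4350.829112 = 15.960203
|P − Q| = √((13.135779 − 2.904)² + (15.960203 − -27.915)²) = 45.052444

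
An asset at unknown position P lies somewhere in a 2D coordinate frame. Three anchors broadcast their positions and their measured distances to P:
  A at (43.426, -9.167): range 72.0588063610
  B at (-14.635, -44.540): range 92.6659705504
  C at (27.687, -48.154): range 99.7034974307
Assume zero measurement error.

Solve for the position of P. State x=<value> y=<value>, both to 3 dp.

eq1: (x − 43.426)² + (y + 9.167)² = 72.0588063610²
eq2: (x + 14.635)² + (y + 44.540)² = 92.6659705504²
eq3: (x − 27.687)² + (y + 48.154)² = 99.7034974307²
eq3−eq1, eq3−eq2 (x²,y² cancel):
  31.478·x + 77.974·y = 3632.789506
  -84.644·x + 7.228·y = 466.422442
det = 31.478·7.228 − 77.974·-84.644 = 6827.554240
x = (3632.789506·7.228 − 77.974·466.422442) / 6827.554240 = -1.480914
y = (31.478·466.422442 − 3632.789506·-84.644) / 6827.554240 = 47.187597

x=-1.481 y=47.188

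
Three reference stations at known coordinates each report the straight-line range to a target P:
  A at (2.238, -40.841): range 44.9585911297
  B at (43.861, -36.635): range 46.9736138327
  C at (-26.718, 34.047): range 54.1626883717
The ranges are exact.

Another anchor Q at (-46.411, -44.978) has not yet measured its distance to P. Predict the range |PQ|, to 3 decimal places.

78.536

eq1: (x − 2.238)² + (y + 40.841)² = 44.9585911297²
eq2: (x − 43.861)² + (y + 36.635)² = 46.9736138327²
eq3: (x + 26.718)² + (y − 34.047)² = 54.1626883717²
eq2−eq3, eq2−eq1 (x²,y² cancel):
  -141.158·x + 141.364·y = -2119.937228
  -83.246·x − 8.412·y = -1407.669141
det = -141.158·-8.412 − 141.364·-83.246 = 12955.408640
x = (-2119.937228·-8.412 − 141.364·-1407.669141) / 12955.408640 = 16.736381
y = (-141.158·-1407.669141 − -2119.937228·-83.246) / 12955.408640 = 1.715690
|P − Q| = √((16.736381 − -46.411)² + (1.715690 − -44.978)²) = 78.535931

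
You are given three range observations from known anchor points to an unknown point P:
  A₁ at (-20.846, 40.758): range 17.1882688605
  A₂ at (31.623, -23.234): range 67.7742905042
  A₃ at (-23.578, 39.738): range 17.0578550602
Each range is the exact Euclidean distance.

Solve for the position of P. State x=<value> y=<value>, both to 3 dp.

eq1: (x + 20.846)² + (y − 40.758)² = 17.1882688605²
eq2: (x − 31.623)² + (y + 23.234)² = 67.7742905042²
eq3: (x + 23.578)² + (y − 39.738)² = 17.0578550602²
eq3−eq2, eq3−eq1 (x²,y² cancel):
  110.402·x − 125.944·y = -4897.581877
  5.464·x + 2.040·y = -43.726615
det = 110.402·2.040 − -125.944·5.464 = 913.378096
x = (-4897.581877·2.040 − -125.944·-43.726615) / 913.378096 = -16.967970
y = (110.402·-43.726615 − -4897.581877·5.464) / 913.378096 = 24.012927

x=-16.968 y=24.013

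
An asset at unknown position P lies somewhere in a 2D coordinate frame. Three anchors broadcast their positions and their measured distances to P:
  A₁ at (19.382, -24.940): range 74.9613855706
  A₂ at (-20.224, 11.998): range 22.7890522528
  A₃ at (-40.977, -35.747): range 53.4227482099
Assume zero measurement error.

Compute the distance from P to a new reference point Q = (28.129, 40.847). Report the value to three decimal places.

74.147

eq1: (x − 19.382)² + (y + 24.940)² = 74.9613855706²
eq2: (x + 20.224)² + (y − 11.998)² = 22.7890522528²
eq3: (x + 40.977)² + (y + 35.747)² = 53.4227482099²
eq1−eq3, eq1−eq2 (x²,y² cancel):
  -120.718·x − 21.614·y = 4724.516314
  -79.212·x + 73.876·y = 4655.165080
det = -120.718·73.876 − -21.614·-79.212 = -10630.251136
x = (4724.516314·73.876 − -21.614·4655.165080) / -10630.251136 = -42.298634
y = (-120.718·4655.165080 − 4724.516314·-79.212) / -10630.251136 = 17.659398
|P − Q| = √((-42.298634 − 28.129)² + (17.659398 − 40.847)²) = 74.146588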